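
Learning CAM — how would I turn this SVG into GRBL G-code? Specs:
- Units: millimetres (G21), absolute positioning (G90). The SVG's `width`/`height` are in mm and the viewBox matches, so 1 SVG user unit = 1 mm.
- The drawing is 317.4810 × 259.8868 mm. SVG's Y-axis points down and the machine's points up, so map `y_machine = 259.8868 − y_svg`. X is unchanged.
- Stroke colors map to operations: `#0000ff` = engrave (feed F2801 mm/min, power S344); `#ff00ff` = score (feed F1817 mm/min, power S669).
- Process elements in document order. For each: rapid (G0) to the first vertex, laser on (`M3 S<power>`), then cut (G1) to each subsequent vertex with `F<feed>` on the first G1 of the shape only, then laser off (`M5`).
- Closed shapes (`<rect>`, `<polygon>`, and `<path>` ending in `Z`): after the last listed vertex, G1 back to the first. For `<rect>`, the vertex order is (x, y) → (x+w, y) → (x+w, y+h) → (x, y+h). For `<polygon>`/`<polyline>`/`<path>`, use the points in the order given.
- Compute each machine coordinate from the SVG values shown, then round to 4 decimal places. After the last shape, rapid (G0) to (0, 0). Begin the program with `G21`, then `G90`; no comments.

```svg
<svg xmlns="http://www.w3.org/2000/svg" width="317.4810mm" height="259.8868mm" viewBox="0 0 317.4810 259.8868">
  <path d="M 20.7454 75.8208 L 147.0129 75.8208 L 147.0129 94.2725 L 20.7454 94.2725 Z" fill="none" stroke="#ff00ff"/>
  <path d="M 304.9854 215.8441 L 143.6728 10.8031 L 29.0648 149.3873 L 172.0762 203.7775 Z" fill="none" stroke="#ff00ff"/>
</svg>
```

G21
G90
G0 X20.7454 Y184.0660
M3 S669
G1 X147.0129 Y184.0660 F1817
G1 X147.0129 Y165.6143
G1 X20.7454 Y165.6143
G1 X20.7454 Y184.0660
M5
G0 X304.9854 Y44.0427
M3 S669
G1 X143.6728 Y249.0837 F1817
G1 X29.0648 Y110.4995
G1 X172.0762 Y56.1093
G1 X304.9854 Y44.0427
M5
G0 X0.0000 Y0.0000

1 u = 1 mm; y_m = 259.8868 − y.

[1] `<path>` rectangle, #ff00ff→score S669 F1817: (20.7454,184.0660) → (147.0129,184.0660) → (147.0129,165.6143) → (20.7454,165.6143) → (20.7454,184.0660) (closed)

[2] `<path>` closed polygon, #ff00ff→score S669 F1817: (304.9854,44.0427) → (143.6728,249.0837) → (29.0648,110.4995) → (172.0762,56.1093) → (304.9854,44.0427) (closed)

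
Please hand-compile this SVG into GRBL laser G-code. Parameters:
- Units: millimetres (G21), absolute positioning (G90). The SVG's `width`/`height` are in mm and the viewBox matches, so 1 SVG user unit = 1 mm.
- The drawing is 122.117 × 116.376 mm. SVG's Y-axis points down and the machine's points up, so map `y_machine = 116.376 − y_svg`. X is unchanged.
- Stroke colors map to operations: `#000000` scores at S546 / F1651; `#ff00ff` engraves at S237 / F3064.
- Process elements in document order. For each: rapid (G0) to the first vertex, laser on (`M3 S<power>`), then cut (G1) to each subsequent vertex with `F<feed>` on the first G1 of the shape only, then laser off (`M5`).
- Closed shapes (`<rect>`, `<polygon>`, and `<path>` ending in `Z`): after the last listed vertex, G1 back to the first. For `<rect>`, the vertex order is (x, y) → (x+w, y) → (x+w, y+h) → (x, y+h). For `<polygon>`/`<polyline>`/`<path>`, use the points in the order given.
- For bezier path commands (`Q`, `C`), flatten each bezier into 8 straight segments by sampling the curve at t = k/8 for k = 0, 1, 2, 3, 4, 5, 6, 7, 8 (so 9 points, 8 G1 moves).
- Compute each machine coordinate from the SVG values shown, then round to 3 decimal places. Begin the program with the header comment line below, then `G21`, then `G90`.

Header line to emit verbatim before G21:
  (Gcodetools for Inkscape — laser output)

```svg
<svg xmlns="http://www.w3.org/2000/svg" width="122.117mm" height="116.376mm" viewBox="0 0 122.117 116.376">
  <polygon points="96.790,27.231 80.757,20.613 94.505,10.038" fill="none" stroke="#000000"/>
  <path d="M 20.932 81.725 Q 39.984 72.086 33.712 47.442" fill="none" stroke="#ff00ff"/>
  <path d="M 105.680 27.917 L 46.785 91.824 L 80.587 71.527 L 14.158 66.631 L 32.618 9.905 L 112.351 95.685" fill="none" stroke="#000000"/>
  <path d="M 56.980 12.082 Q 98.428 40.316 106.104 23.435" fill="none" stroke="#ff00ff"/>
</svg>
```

(Gcodetools for Inkscape — laser output)
G21
G90
G0 X96.790 Y89.145
M3 S546
G1 X80.757 Y95.763 F1651
G1 X94.505 Y106.338
G1 X96.790 Y89.145
M5
G0 X20.932 Y34.651
M3 S237
G1 X25.299 Y37.295 F3064
G1 X28.875 Y40.408
G1 X31.660 Y43.990
G1 X33.653 Y48.041
G1 X34.855 Y52.561
G1 X35.265 Y57.550
G1 X34.884 Y63.007
G1 X33.712 Y68.934
M5
G0 X105.680 Y88.459
M3 S546
G1 X46.785 Y24.552 F1651
G1 X80.587 Y44.849
G1 X14.158 Y49.745
G1 X32.618 Y106.471
G1 X112.351 Y20.691
M5
G0 X56.980 Y104.294
M3 S237
G1 X66.814 Y97.940 F3064
G1 X75.593 Y92.997
G1 X83.317 Y89.463
G1 X89.985 Y87.339
G1 X95.598 Y86.625
G1 X100.155 Y87.320
G1 X103.657 Y89.426
G1 X106.104 Y92.941
M5

viewBox `0 0 122.117 116.376` with mm width/height → 1 unit = 1 mm. Flip: y_m = 116.376 − y_svg.

**Shape 1** — `<polygon>` regular polygon, stroke `#000000` → score (S546, F1651). Machine vertices: (96.790,89.145) → (80.757,95.763) → (94.505,106.338) → (96.790,89.145). Closed: final G1 returns to the first vertex.

**Shape 2** — `<path>` quadratic bezier, stroke `#ff00ff` → engrave (S237, F3064). Control points (SVG): P0=(20.932,81.725), P1=(39.984,72.086), P2=(33.712,47.442); sampled at t=k/8. Machine vertices: (20.932,34.651) → (25.299,37.295) → (28.875,40.408) → (31.660,43.990) → (33.653,48.041) → (34.855,52.561) → (35.265,57.550) → (34.884,63.007) → (33.712,68.934). Open path.

**Shape 3** — `<path>` open polyline, stroke `#000000` → score (S546, F1651). Machine vertices: (105.680,88.459) → (46.785,24.552) → (80.587,44.849) → (14.158,49.745) → (32.618,106.471) → (112.351,20.691). Open path.

**Shape 4** — `<path>` quadratic bezier, stroke `#ff00ff` → engrave (S237, F3064). Control points (SVG): P0=(56.980,12.082), P1=(98.428,40.316), P2=(106.104,23.435); sampled at t=k/8. Machine vertices: (56.980,104.294) → (66.814,97.940) → (75.593,92.997) → (83.317,89.463) → (89.985,87.339) → (95.598,86.625) → (100.155,87.320) → (103.657,89.426) → (106.104,92.941). Open path.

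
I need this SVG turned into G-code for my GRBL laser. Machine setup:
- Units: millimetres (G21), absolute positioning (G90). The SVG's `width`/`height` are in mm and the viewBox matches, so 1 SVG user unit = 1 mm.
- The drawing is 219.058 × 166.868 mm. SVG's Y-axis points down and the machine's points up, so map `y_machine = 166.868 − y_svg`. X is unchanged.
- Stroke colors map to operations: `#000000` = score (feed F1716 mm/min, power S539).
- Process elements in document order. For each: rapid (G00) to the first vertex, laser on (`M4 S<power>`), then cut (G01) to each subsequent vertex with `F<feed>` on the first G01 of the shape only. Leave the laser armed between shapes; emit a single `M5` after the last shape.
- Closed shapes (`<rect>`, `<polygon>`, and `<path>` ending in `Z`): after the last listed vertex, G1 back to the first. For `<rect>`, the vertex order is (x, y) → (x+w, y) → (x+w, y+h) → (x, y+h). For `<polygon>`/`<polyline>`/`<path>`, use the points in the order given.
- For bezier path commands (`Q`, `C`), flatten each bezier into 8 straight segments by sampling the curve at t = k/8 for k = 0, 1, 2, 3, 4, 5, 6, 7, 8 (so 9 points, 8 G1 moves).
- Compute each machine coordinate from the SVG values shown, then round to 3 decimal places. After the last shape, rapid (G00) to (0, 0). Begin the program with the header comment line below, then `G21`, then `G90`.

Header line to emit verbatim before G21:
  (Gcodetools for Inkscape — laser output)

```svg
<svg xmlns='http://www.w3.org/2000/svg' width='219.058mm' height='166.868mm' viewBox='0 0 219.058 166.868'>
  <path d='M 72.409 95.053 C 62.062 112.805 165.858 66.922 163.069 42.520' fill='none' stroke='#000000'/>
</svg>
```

(Gcodetools for Inkscape — laser output)
G21
G90
G00 X72.409 Y71.815
M4 S539
G01 X73.448 Y67.975 F1716
G01 X82.602 Y69.103
G01 X97.283 Y74.201
G01 X114.905 Y82.274
G01 X132.881 Y92.322
G01 X148.625 Y103.349
G01 X159.550 Y114.357
G01 X163.069 Y124.348
M5
G00 X0.000 Y0.000

1 u = 1 mm; y_m = 166.868 − y.

[1] `<path>` cubic bezier, #000000→score S539 F1716: (72.409,71.815) → (73.448,67.975) → (82.602,69.103) → (97.283,74.201) → (114.905,82.274) → (132.881,92.322) → (148.625,103.349) → (159.550,114.357) → (163.069,124.348)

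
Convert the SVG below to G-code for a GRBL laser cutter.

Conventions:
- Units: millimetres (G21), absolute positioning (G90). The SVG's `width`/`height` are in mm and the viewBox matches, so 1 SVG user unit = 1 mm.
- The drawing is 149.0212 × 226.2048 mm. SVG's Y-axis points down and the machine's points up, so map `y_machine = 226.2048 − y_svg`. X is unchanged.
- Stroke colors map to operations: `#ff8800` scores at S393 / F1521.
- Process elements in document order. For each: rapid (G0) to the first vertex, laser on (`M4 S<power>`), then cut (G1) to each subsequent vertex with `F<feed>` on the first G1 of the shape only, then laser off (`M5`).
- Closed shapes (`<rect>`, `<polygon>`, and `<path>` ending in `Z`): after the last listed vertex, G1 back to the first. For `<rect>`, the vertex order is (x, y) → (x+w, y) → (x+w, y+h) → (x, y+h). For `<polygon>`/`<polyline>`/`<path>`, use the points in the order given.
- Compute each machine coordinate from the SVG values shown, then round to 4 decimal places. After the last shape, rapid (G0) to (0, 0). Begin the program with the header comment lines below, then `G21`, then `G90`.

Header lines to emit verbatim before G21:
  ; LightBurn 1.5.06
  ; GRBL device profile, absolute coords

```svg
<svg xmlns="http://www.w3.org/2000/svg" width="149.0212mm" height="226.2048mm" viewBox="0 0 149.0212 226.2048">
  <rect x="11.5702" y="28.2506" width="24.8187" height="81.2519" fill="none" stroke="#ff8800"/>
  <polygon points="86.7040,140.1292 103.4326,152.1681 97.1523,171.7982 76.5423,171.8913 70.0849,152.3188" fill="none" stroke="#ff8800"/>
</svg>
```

1 u = 1 mm; y_m = 226.2048 − y.

[1] `<rect>` rectangle, #ff8800→score S393 F1521: (11.5702,197.9542) → (36.3889,197.9542) → (36.3889,116.7023) → (11.5702,116.7023) → (11.5702,197.9542) (closed)

[2] `<polygon>` regular polygon, #ff8800→score S393 F1521: (86.7040,86.0756) → (103.4326,74.0367) → (97.1523,54.4066) → (76.5423,54.3135) → (70.0849,73.8860) → (86.7040,86.0756) (closed)

; LightBurn 1.5.06
; GRBL device profile, absolute coords
G21
G90
G0 X11.5702 Y197.9542
M4 S393
G1 X36.3889 Y197.9542 F1521
G1 X36.3889 Y116.7023
G1 X11.5702 Y116.7023
G1 X11.5702 Y197.9542
M5
G0 X86.7040 Y86.0756
M4 S393
G1 X103.4326 Y74.0367 F1521
G1 X97.1523 Y54.4066
G1 X76.5423 Y54.3135
G1 X70.0849 Y73.8860
G1 X86.7040 Y86.0756
M5
G0 X0.0000 Y0.0000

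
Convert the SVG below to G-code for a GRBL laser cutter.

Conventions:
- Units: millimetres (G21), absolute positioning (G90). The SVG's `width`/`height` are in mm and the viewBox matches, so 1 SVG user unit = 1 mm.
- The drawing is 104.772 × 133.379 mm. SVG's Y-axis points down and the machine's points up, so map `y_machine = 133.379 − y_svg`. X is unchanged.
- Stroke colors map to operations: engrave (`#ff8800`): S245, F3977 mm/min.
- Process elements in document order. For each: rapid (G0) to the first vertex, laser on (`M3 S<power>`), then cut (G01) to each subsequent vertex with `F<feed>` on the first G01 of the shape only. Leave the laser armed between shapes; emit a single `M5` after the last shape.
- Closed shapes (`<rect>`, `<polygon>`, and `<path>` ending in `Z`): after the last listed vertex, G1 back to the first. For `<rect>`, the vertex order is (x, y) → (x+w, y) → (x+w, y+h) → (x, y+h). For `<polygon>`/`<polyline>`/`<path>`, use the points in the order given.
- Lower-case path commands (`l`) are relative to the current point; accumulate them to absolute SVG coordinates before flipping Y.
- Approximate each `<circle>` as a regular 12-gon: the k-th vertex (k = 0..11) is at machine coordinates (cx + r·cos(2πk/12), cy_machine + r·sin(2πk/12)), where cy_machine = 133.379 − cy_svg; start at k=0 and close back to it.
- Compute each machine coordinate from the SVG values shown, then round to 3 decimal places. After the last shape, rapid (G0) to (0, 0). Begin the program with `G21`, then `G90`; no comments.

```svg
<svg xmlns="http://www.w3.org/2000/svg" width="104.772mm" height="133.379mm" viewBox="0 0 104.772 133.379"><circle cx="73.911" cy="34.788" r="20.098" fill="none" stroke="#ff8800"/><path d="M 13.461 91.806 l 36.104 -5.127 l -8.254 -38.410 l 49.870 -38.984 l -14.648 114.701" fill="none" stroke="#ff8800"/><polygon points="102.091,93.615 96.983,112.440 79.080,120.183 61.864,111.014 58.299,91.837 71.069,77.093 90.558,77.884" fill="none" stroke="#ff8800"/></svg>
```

Since the viewBox matches the mm dimensions, user units are millimetres directly. The only transform is the Y-flip y_m = 133.379 − y_svg.

Shape 1 is a circle drawn with `<circle>`. Its stroke #ff8800 means engrave at S245, F3977. After flipping Y the toolpath is (94.009,98.591) → (91.316,108.640) → (83.960,115.996) → (73.911,118.689) → (63.862,115.996) → (56.506,108.640) → (53.813,98.591) → (56.506,88.542) → (63.862,81.186) → (73.911,78.493) → (83.960,81.186) → (91.316,88.542) → (94.009,98.591), returning to the start.

Shape 2 is a open polyline drawn with `<path>`. Its stroke #ff8800 means engrave at S245, F3977. After flipping Y the toolpath is (13.461,41.573) → (49.565,46.700) → (41.311,85.110) → (91.181,124.094) → (76.533,9.393).

Shape 3 is a regular polygon drawn with `<polygon>`. Its stroke #ff8800 means engrave at S245, F3977. After flipping Y the toolpath is (102.091,39.764) → (96.983,20.939) → (79.080,13.196) → (61.864,22.365) → (58.299,41.542) → (71.069,56.286) → (90.558,55.495) → (102.091,39.764), returning to the start.

G21
G90
G0 X94.009 Y98.591
M3 S245
G01 X91.316 Y108.640 F3977
G01 X83.960 Y115.996
G01 X73.911 Y118.689
G01 X63.862 Y115.996
G01 X56.506 Y108.640
G01 X53.813 Y98.591
G01 X56.506 Y88.542
G01 X63.862 Y81.186
G01 X73.911 Y78.493
G01 X83.960 Y81.186
G01 X91.316 Y88.542
G01 X94.009 Y98.591
G0 X13.461 Y41.573
M3 S245
G01 X49.565 Y46.700 F3977
G01 X41.311 Y85.110
G01 X91.181 Y124.094
G01 X76.533 Y9.393
G0 X102.091 Y39.764
M3 S245
G01 X96.983 Y20.939 F3977
G01 X79.080 Y13.196
G01 X61.864 Y22.365
G01 X58.299 Y41.542
G01 X71.069 Y56.286
G01 X90.558 Y55.495
G01 X102.091 Y39.764
M5
G0 X0.000 Y0.000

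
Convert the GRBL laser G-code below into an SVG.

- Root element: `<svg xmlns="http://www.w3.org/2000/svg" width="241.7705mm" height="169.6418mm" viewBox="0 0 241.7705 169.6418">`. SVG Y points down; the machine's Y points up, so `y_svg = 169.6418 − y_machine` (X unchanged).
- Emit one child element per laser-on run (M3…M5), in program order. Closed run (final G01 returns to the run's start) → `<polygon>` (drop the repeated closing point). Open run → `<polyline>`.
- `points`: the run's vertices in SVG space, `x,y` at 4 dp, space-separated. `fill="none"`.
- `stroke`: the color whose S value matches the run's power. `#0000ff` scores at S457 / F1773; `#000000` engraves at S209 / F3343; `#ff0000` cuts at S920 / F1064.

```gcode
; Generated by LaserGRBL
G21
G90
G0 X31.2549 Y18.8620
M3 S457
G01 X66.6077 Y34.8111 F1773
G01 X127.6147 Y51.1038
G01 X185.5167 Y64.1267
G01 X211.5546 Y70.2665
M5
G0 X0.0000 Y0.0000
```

Each laser-on run becomes one SVG element. Flip Y back into SVG space with y_svg = 169.6418 − y_machine. Every run uses S457, so all elements get stroke `#0000ff` (score).

Run 1: The run is open, so emit a `<polyline>` with points (Y-flipped): 31.2549,150.7798 66.6077,134.8307 127.6147,118.5380 185.5167,105.5151 211.5546,99.3753.

<svg xmlns="http://www.w3.org/2000/svg" width="241.7705mm" height="169.6418mm" viewBox="0 0 241.7705 169.6418">
  <polyline points="31.2549,150.7798 66.6077,134.8307 127.6147,118.5380 185.5167,105.5151 211.5546,99.3753" fill="none" stroke="#0000ff"/>
</svg>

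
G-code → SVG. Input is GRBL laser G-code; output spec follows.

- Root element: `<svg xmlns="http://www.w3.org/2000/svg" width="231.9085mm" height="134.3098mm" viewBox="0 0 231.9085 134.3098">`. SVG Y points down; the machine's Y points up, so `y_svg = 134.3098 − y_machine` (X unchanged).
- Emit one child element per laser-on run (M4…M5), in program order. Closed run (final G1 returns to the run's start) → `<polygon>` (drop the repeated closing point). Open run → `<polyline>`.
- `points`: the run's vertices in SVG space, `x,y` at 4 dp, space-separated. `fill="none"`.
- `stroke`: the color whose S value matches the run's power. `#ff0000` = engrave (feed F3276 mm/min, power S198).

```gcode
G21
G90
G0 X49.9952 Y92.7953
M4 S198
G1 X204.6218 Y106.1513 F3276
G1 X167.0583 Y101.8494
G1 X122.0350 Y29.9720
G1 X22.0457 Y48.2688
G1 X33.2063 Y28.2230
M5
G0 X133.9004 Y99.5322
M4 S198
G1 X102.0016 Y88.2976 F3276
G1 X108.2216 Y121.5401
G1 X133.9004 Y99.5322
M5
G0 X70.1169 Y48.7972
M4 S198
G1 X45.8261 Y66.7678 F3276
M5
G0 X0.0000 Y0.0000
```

y_svg = 134.3098 − y_m. Every run uses S198, so all elements get stroke `#ff0000` (engrave).

[1] open run; points: 49.9952,41.5145 204.6218,28.1585 167.0583,32.4604 122.0350,104.3378 22.0457,86.0410 33.2063,106.0868

[2] closed run; points: 133.9004,34.7776 102.0016,46.0122 108.2216,12.7697

[3] open run; points: 70.1169,85.5126 45.8261,67.5420

<svg xmlns="http://www.w3.org/2000/svg" width="231.9085mm" height="134.3098mm" viewBox="0 0 231.9085 134.3098">
  <polyline points="49.9952,41.5145 204.6218,28.1585 167.0583,32.4604 122.0350,104.3378 22.0457,86.0410 33.2063,106.0868" fill="none" stroke="#ff0000"/>
  <polygon points="133.9004,34.7776 102.0016,46.0122 108.2216,12.7697" fill="none" stroke="#ff0000"/>
  <polyline points="70.1169,85.5126 45.8261,67.5420" fill="none" stroke="#ff0000"/>
</svg>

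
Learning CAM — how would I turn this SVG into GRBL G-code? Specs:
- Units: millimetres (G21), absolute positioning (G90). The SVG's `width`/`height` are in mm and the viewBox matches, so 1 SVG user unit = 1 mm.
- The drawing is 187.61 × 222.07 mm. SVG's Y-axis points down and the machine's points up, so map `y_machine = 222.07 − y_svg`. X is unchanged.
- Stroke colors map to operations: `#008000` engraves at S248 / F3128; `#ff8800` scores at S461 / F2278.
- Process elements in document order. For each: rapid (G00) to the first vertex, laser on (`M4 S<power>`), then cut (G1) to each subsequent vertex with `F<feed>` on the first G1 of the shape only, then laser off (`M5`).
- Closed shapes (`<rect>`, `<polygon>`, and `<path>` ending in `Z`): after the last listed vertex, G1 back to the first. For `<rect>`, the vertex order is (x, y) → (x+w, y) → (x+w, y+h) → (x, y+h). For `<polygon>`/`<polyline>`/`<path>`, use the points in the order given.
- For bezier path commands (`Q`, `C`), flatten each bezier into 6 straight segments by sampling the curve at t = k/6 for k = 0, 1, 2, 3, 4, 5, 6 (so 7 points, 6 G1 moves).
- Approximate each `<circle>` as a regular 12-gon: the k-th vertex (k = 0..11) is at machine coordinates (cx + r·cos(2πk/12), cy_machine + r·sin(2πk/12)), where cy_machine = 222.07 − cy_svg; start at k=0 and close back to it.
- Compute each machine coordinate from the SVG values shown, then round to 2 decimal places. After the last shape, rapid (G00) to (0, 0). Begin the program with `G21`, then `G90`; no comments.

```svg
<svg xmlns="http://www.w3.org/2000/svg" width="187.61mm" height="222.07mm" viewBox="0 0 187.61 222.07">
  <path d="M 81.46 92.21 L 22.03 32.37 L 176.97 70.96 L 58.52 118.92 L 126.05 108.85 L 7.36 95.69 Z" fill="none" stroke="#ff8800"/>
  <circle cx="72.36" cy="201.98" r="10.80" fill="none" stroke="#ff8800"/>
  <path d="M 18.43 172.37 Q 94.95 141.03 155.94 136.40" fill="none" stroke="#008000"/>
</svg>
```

1 u = 1 mm; y_m = 222.07 − y.

[1] `<path>` closed polygon, #ff8800→score S461 F2278: (81.46,129.86) → (22.03,189.70) → (176.97,151.11) → (58.52,103.15) → (126.05,113.22) → (7.36,126.38) → (81.46,129.86) (closed)

[2] `<circle>` circle, #ff8800→score S461 F2278: (83.16,20.09) → (81.71,25.49) → (77.76,29.44) → (72.36,30.89) → (66.96,29.44) → (63.01,25.49) → (61.56,20.09) → (63.01,14.69) → (66.96,10.74) → (72.36,9.29) → (77.76,10.74) → (81.71,14.69) → (83.16,20.09) (closed)

[3] `<path>` quadratic bezier, #008000→engrave S248 F3128: (18.43,49.70) → (43.51,59.40) → (67.72,67.63) → (91.07,74.36) → (113.55,79.62) → (135.18,83.38) → (155.94,85.67)

G21
G90
G00 X81.46 Y129.86
M4 S461
G1 X22.03 Y189.70 F2278
G1 X176.97 Y151.11
G1 X58.52 Y103.15
G1 X126.05 Y113.22
G1 X7.36 Y126.38
G1 X81.46 Y129.86
M5
G00 X83.16 Y20.09
M4 S461
G1 X81.71 Y25.49 F2278
G1 X77.76 Y29.44
G1 X72.36 Y30.89
G1 X66.96 Y29.44
G1 X63.01 Y25.49
G1 X61.56 Y20.09
G1 X63.01 Y14.69
G1 X66.96 Y10.74
G1 X72.36 Y9.29
G1 X77.76 Y10.74
G1 X81.71 Y14.69
G1 X83.16 Y20.09
M5
G00 X18.43 Y49.70
M4 S248
G1 X43.51 Y59.40 F3128
G1 X67.72 Y67.63
G1 X91.07 Y74.36
G1 X113.55 Y79.62
G1 X135.18 Y83.38
G1 X155.94 Y85.67
M5
G00 X0.00 Y0.00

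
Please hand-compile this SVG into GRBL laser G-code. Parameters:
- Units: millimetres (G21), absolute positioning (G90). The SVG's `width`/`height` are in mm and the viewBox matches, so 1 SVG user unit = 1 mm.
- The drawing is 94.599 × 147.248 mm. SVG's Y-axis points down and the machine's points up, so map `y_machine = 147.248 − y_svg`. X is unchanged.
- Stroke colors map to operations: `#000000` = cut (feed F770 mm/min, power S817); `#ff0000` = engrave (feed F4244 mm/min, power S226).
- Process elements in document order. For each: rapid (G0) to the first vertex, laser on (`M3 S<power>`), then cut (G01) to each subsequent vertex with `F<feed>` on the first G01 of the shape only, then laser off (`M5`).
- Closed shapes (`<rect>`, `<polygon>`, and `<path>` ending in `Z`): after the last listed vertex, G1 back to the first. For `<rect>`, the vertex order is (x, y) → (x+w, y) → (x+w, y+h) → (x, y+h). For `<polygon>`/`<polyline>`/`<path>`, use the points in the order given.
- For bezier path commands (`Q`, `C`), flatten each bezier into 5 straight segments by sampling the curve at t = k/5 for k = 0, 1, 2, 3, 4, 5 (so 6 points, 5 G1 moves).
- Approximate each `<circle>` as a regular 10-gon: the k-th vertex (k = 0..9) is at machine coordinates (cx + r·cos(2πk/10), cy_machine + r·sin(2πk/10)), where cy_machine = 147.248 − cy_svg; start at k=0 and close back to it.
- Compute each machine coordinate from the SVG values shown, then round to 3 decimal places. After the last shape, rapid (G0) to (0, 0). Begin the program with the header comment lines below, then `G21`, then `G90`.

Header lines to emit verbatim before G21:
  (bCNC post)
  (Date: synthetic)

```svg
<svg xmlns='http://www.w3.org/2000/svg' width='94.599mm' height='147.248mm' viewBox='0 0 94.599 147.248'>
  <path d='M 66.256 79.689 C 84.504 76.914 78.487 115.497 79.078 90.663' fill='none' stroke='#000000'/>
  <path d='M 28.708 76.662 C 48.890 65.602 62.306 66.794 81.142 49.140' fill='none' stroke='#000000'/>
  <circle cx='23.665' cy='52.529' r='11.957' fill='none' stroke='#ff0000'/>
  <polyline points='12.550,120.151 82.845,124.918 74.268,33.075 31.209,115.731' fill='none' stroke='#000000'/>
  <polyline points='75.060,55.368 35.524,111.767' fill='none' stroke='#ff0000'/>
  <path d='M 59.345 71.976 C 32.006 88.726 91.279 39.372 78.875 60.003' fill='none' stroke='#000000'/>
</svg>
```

(bCNC post)
(Date: synthetic)
G21
G90
G0 X66.256 Y67.559
M3 S817
G01 X74.540 Y65.099 F770
G01 X78.482 Y57.743
G01 X79.565 Y50.519
G01 X79.269 Y48.456
G01 X79.078 Y56.585
M5
G0 X28.708 Y70.586
M3 S817
G01 X40.103 Y76.001 F770
G01 X50.459 Y79.967
G01 X60.360 Y83.979
G01 X70.393 Y89.528
G01 X81.142 Y98.108
M5
G0 X35.622 Y94.719
M3 S226
G01 X33.338 Y101.747 F4244
G01 X27.360 Y106.091
G01 X19.970 Y106.091
G01 X13.992 Y101.747
G01 X11.708 Y94.719
G01 X13.992 Y87.691
G01 X19.970 Y83.347
G01 X27.360 Y83.347
G01 X33.338 Y87.691
G01 X35.622 Y94.719
M5
G0 X12.550 Y27.097
M3 S817
G01 X82.845 Y22.330 F770
G01 X74.268 Y114.173
G01 X31.209 Y31.517
M5
G0 X75.060 Y91.880
M3 S226
G01 X35.524 Y35.481 F4244
M5
G0 X59.345 Y75.272
M3 S817
G01 X52.069 Y72.066 F770
G01 X57.981 Y78.192
G01 X69.485 Y87.119
G01 X78.982 Y92.314
G01 X78.875 Y87.245
M5
G0 X0.000 Y0.000

viewBox `0 0 94.599 147.248` with mm width/height → 1 unit = 1 mm. Flip: y_m = 147.248 − y_svg.

**Shape 1** — `<path>` cubic bezier, stroke `#000000` → cut (S817, F770). Control points (SVG): P0=(66.256,79.689), P1=(84.504,76.914), P2=(78.487,115.497), P3=(79.078,90.663); sampled at t=k/5. Machine vertices: (66.256,67.559) → (74.540,65.099) → (78.482,57.743) → (79.565,50.519) → (79.269,48.456) → (79.078,56.585). Open path.

**Shape 2** — `<path>` cubic bezier, stroke `#000000` → cut (S817, F770). Control points (SVG): P0=(28.708,76.662), P1=(48.890,65.602), P2=(62.306,66.794), P3=(81.142,49.140); sampled at t=k/5. Machine vertices: (28.708,70.586) → (40.103,76.001) → (50.459,79.967) → (60.360,83.979) → (70.393,89.528) → (81.142,98.108). Open path.

**Shape 3** — `<circle>` circle, stroke `#ff0000` → engrave (S226, F4244). Machine vertices: (35.622,94.719) → (33.338,101.747) → (27.360,106.091) → (19.970,106.091) → (13.992,101.747) → (11.708,94.719) → (13.992,87.691) → (19.970,83.347) → (27.360,83.347) → (33.338,87.691) → (35.622,94.719). Closed: final G1 returns to the first vertex.

**Shape 4** — `<polyline>` open polyline, stroke `#000000` → cut (S817, F770). Machine vertices: (12.550,27.097) → (82.845,22.330) → (74.268,114.173) → (31.209,31.517). Open path.

**Shape 5** — `<polyline>` line segment, stroke `#ff0000` → engrave (S226, F4244). Machine vertices: (75.060,91.880) → (35.524,35.481). Open path.

**Shape 6** — `<path>` cubic bezier, stroke `#000000` → cut (S817, F770). Control points (SVG): P0=(59.345,71.976), P1=(32.006,88.726), P2=(91.279,39.372), P3=(78.875,60.003); sampled at t=k/5. Machine vertices: (59.345,75.272) → (52.069,72.066) → (57.981,78.192) → (69.485,87.119) → (78.982,92.314) → (78.875,87.245). Open path.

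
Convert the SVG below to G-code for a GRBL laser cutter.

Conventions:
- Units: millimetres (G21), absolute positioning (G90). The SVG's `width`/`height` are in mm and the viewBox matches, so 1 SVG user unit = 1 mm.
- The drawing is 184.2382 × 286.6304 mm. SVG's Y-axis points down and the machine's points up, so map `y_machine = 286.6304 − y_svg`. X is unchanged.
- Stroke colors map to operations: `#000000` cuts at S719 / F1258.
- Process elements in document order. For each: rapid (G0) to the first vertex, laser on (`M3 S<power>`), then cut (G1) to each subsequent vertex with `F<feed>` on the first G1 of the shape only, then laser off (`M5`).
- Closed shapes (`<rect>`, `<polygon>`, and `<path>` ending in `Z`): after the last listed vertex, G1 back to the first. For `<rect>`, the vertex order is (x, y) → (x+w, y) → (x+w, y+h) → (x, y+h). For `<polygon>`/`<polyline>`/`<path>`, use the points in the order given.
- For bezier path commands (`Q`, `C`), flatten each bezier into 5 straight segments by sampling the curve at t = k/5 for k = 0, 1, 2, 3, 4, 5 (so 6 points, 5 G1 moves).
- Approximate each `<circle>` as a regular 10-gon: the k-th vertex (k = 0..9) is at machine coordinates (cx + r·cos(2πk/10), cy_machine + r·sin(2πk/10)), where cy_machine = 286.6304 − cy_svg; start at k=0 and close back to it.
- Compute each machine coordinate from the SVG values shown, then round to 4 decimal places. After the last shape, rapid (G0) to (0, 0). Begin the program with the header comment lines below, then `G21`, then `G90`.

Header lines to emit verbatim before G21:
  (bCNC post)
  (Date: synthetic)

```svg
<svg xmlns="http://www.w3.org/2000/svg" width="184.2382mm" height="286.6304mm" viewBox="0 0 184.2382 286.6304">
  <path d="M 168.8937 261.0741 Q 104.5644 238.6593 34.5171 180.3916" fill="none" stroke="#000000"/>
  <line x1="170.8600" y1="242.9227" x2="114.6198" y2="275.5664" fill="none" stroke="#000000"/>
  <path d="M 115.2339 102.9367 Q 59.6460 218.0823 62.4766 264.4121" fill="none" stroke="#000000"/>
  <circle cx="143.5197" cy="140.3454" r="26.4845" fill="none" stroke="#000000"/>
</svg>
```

(bCNC post)
(Date: synthetic)
G21
G90
G0 X168.8937 Y25.5563
M3 S719
G1 X142.9333 Y35.9563 F1258
G1 X116.5154 Y49.2246
G1 X89.6401 Y65.3611
G1 X62.3073 Y84.3658
G1 X34.5171 Y106.2388
M5
G0 X170.8600 Y43.7077
M3 S719
G1 X114.6198 Y11.0640 F1258
M5
G0 X115.2339 Y183.6937
M3 S719
G1 X95.3355 Y140.3881 F1258
G1 X80.1105 Y102.5877
G1 X69.5591 Y70.2927
G1 X63.6811 Y43.5029
G1 X62.4766 Y22.2183
M5
G0 X170.0042 Y146.2850
M3 S719
G1 X164.9461 Y161.8522 F1258
G1 X151.7039 Y171.4733
G1 X135.3355 Y171.4733
G1 X122.0933 Y161.8522
G1 X117.0352 Y146.2850
G1 X122.0933 Y130.7178
G1 X135.3355 Y121.0967
G1 X151.7039 Y121.0967
G1 X164.9461 Y130.7178
G1 X170.0042 Y146.2850
M5
G0 X0.0000 Y0.0000

viewBox `0 0 184.2382 286.6304` with mm width/height → 1 unit = 1 mm. Flip: y_m = 286.6304 − y_svg.

**Shape 1** — `<path>` quadratic bezier, stroke `#000000` → cut (S719, F1258). Control points (SVG): P0=(168.8937,261.0741), P1=(104.5644,238.6593), P2=(34.5171,180.3916); sampled at t=k/5. Machine vertices: (168.8937,25.5563) → (142.9333,35.9563) → (116.5154,49.2246) → (89.6401,65.3611) → (62.3073,84.3658) → (34.5171,106.2388). Open path.

**Shape 2** — `<line>` line segment, stroke `#000000` → cut (S719, F1258). Machine vertices: (170.8600,43.7077) → (114.6198,11.0640). Open path.

**Shape 3** — `<path>` quadratic bezier, stroke `#000000` → cut (S719, F1258). Control points (SVG): P0=(115.2339,102.9367), P1=(59.6460,218.0823), P2=(62.4766,264.4121); sampled at t=k/5. Machine vertices: (115.2339,183.6937) → (95.3355,140.3881) → (80.1105,102.5877) → (69.5591,70.2927) → (63.6811,43.5029) → (62.4766,22.2183). Open path.

**Shape 4** — `<circle>` circle, stroke `#000000` → cut (S719, F1258). Machine vertices: (170.0042,146.2850) → (164.9461,161.8522) → (151.7039,171.4733) → (135.3355,171.4733) → (122.0933,161.8522) → (117.0352,146.2850) → (122.0933,130.7178) → (135.3355,121.0967) → (151.7039,121.0967) → (164.9461,130.7178) → (170.0042,146.2850). Closed: final G1 returns to the first vertex.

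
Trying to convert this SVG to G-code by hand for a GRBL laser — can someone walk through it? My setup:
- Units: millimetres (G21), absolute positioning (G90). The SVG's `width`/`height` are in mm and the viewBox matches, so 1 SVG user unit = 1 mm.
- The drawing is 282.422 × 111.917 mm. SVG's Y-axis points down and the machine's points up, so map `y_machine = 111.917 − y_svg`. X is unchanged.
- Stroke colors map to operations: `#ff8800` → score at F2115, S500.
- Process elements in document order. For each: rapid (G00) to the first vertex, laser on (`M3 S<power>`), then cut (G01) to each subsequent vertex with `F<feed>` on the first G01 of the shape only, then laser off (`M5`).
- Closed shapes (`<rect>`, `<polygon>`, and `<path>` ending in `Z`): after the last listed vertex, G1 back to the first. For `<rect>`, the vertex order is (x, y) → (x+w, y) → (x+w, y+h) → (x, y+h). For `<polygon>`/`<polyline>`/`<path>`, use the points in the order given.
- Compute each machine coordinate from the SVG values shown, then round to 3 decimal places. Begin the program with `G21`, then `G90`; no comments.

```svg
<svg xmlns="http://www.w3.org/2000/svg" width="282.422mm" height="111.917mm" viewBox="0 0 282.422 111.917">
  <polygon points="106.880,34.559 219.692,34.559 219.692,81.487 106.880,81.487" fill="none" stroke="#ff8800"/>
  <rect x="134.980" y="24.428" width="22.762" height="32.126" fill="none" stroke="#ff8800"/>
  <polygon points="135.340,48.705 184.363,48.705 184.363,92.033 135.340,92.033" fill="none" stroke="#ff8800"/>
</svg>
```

1 u = 1 mm; y_m = 111.917 − y.

[1] `<polygon>` rectangle, #ff8800→score S500 F2115: (106.880,77.358) → (219.692,77.358) → (219.692,30.430) → (106.880,30.430) → (106.880,77.358) (closed)

[2] `<rect>` rectangle, #ff8800→score S500 F2115: (134.980,87.489) → (157.742,87.489) → (157.742,55.363) → (134.980,55.363) → (134.980,87.489) (closed)

[3] `<polygon>` rectangle, #ff8800→score S500 F2115: (135.340,63.212) → (184.363,63.212) → (184.363,19.884) → (135.340,19.884) → (135.340,63.212) (closed)

G21
G90
G00 X106.880 Y77.358
M3 S500
G01 X219.692 Y77.358 F2115
G01 X219.692 Y30.430
G01 X106.880 Y30.430
G01 X106.880 Y77.358
M5
G00 X134.980 Y87.489
M3 S500
G01 X157.742 Y87.489 F2115
G01 X157.742 Y55.363
G01 X134.980 Y55.363
G01 X134.980 Y87.489
M5
G00 X135.340 Y63.212
M3 S500
G01 X184.363 Y63.212 F2115
G01 X184.363 Y19.884
G01 X135.340 Y19.884
G01 X135.340 Y63.212
M5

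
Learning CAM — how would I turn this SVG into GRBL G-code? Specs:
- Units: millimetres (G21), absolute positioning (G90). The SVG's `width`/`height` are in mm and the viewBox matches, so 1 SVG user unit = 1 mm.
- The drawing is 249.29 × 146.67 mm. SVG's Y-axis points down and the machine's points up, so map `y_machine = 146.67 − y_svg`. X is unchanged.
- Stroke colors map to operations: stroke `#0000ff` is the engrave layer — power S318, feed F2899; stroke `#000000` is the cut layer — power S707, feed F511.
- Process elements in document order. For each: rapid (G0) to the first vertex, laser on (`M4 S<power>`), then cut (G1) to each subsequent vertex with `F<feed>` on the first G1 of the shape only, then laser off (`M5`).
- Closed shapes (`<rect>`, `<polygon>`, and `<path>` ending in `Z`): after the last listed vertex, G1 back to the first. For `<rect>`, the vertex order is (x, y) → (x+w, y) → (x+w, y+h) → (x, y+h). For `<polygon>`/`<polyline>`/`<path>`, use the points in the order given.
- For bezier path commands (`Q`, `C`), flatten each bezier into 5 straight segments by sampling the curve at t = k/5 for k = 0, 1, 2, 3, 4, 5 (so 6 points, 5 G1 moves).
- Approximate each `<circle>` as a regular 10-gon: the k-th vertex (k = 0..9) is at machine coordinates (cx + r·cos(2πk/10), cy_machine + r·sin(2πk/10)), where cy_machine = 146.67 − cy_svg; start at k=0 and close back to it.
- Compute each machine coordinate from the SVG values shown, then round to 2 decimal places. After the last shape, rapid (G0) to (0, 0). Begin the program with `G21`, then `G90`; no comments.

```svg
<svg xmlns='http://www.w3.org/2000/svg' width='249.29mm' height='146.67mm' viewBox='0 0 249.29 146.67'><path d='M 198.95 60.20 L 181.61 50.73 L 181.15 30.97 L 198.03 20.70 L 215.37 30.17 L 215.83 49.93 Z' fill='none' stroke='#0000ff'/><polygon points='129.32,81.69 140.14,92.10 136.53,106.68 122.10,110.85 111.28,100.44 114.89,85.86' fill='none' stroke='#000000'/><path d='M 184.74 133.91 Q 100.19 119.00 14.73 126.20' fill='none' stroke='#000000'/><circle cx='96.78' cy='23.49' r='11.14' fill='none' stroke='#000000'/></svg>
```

G21
G90
G0 X198.95 Y86.47
M4 S318
G1 X181.61 Y95.94 F2899
G1 X181.15 Y115.70
G1 X198.03 Y125.97
G1 X215.37 Y116.50
G1 X215.83 Y96.74
G1 X198.95 Y86.47
M5
G0 X129.32 Y64.98
M4 S707
G1 X140.14 Y54.57 F511
G1 X136.53 Y39.99
G1 X122.10 Y35.82
G1 X111.28 Y46.23
G1 X114.89 Y60.81
G1 X129.32 Y64.98
M5
G0 X184.74 Y12.76
M4 S707
G1 X150.88 Y17.84 F511
G1 X116.95 Y21.15
G1 X82.95 Y22.69
G1 X48.88 Y22.47
G1 X14.73 Y20.47
M5
G0 X107.92 Y123.18
M4 S707
G1 X105.79 Y129.73 F511
G1 X100.22 Y133.77
G1 X93.34 Y133.77
G1 X87.77 Y129.73
G1 X85.64 Y123.18
G1 X87.77 Y116.63
G1 X93.34 Y112.59
G1 X100.22 Y112.59
G1 X105.79 Y116.63
G1 X107.92 Y123.18
M5
G0 X0.00 Y0.00

Since the viewBox matches the mm dimensions, user units are millimetres directly. The only transform is the Y-flip y_m = 146.67 − y_svg.

Shape 1 is a regular polygon drawn with `<path>`. Its stroke #0000ff means engrave at S318, F2899. After flipping Y the toolpath is (198.95,86.47) → (181.61,95.94) → (181.15,115.70) → (198.03,125.97) → (215.37,116.50) → (215.83,96.74) → (198.95,86.47), returning to the start.

Shape 2 is a regular polygon drawn with `<polygon>`. Its stroke #000000 means cut at S707, F511. After flipping Y the toolpath is (129.32,64.98) → (140.14,54.57) → (136.53,39.99) → (122.10,35.82) → (111.28,46.23) → (114.89,60.81) → (129.32,64.98), returning to the start.

Shape 3 is a quadratic bezier drawn with `<path>`. Its stroke #000000 means cut at S707, F511. After flipping Y the toolpath is (184.74,12.76) → (150.88,17.84) → (116.95,21.15) → (82.95,22.69) → (48.88,22.47) → (14.73,20.47).

Shape 4 is a circle drawn with `<circle>`. Its stroke #000000 means cut at S707, F511. After flipping Y the toolpath is (107.92,123.18) → (105.79,129.73) → (100.22,133.77) → (93.34,133.77) → (87.77,129.73) → (85.64,123.18) → (87.77,116.63) → (93.34,112.59) → (100.22,112.59) → (105.79,116.63) → (107.92,123.18), returning to the start.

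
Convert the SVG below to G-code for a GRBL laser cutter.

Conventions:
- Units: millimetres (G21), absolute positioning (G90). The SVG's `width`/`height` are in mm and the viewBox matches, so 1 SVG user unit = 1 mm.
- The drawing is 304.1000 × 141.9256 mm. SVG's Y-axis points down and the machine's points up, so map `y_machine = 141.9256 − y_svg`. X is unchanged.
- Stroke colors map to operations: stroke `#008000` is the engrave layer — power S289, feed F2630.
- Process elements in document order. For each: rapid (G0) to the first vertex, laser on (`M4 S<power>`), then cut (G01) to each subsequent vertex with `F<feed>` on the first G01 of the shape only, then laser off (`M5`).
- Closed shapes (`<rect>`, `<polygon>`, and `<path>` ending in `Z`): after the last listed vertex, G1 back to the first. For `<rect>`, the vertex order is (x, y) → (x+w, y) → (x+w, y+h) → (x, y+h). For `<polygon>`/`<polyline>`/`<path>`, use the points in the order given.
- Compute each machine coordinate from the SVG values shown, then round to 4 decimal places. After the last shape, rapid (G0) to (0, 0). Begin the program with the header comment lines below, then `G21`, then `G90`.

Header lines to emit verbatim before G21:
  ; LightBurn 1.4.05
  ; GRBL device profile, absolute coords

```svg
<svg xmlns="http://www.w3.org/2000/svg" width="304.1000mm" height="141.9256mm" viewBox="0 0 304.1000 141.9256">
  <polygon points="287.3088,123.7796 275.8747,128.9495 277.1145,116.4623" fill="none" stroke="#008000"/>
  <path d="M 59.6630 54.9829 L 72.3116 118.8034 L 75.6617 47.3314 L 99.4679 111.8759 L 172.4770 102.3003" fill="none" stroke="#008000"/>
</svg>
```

; LightBurn 1.4.05
; GRBL device profile, absolute coords
G21
G90
G0 X287.3088 Y18.1460
M4 S289
G01 X275.8747 Y12.9761 F2630
G01 X277.1145 Y25.4633
G01 X287.3088 Y18.1460
M5
G0 X59.6630 Y86.9427
M4 S289
G01 X72.3116 Y23.1222 F2630
G01 X75.6617 Y94.5942
G01 X99.4679 Y30.0497
G01 X172.4770 Y39.6253
M5
G0 X0.0000 Y0.0000

Since the viewBox matches the mm dimensions, user units are millimetres directly. The only transform is the Y-flip y_m = 141.9256 − y_svg.

Shape 1 is a regular polygon drawn with `<polygon>`. Its stroke #008000 means engrave at S289, F2630. After flipping Y the toolpath is (287.3088,18.1460) → (275.8747,12.9761) → (277.1145,25.4633) → (287.3088,18.1460), returning to the start.

Shape 2 is a open polyline drawn with `<path>`. Its stroke #008000 means engrave at S289, F2630. After flipping Y the toolpath is (59.6630,86.9427) → (72.3116,23.1222) → (75.6617,94.5942) → (99.4679,30.0497) → (172.4770,39.6253).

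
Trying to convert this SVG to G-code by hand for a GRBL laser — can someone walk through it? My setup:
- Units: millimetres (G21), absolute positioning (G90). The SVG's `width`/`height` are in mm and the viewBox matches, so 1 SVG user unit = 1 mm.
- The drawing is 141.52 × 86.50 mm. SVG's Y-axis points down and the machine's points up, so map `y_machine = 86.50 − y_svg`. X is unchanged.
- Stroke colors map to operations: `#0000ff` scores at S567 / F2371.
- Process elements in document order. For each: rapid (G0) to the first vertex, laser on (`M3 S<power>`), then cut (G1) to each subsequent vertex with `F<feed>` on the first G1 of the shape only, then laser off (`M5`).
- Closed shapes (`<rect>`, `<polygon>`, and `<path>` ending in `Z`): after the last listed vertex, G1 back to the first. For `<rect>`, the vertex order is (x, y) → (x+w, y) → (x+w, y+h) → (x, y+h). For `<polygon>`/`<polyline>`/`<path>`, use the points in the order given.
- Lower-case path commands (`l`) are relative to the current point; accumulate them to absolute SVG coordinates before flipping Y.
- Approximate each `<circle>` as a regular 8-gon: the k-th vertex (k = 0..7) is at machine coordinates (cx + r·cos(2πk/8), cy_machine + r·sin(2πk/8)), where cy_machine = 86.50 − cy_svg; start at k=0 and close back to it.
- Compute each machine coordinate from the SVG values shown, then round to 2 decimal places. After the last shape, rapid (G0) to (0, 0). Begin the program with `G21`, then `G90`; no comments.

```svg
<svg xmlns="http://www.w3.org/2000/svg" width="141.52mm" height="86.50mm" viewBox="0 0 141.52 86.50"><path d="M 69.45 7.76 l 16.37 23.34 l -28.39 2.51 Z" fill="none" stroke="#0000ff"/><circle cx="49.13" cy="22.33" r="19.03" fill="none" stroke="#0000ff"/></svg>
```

G21
G90
G0 X69.45 Y78.74
M3 S567
G1 X85.82 Y55.40 F2371
G1 X57.43 Y52.89
G1 X69.45 Y78.74
M5
G0 X68.16 Y64.17
M3 S567
G1 X62.59 Y77.63 F2371
G1 X49.13 Y83.20
G1 X35.67 Y77.63
G1 X30.10 Y64.17
G1 X35.67 Y50.71
G1 X49.13 Y45.14
G1 X62.59 Y50.71
G1 X68.16 Y64.17
M5
G0 X0.00 Y0.00

1 u = 1 mm; y_m = 86.50 − y.

[1] `<path>` regular polygon, #0000ff→score S567 F2371: (69.45,78.74) → (85.82,55.40) → (57.43,52.89) → (69.45,78.74) (closed)

[2] `<circle>` circle, #0000ff→score S567 F2371: (68.16,64.17) → (62.59,77.63) → (49.13,83.20) → (35.67,77.63) → (30.10,64.17) → (35.67,50.71) → (49.13,45.14) → (62.59,50.71) → (68.16,64.17) (closed)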